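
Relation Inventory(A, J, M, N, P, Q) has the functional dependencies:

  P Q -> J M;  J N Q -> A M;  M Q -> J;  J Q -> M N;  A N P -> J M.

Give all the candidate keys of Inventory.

Attributes P, Q never appear on any right-hand side, so every candidate key must contain {P, Q}.
{P, Q}⁺ = {A, J, M, N, P, Q}, which is all of the schema, so {P, Q} is the only candidate key.

PQ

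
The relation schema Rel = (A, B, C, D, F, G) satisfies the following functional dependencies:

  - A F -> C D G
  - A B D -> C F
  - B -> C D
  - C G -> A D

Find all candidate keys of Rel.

AB, BG

Attribute B never appears on the right-hand side of any dependency, so B must belong to every candidate key.
{B}⁺ = {B, C, D}, which is not all of the schema, so we must add further attributes.
{A, B}⁺: B→CD adds C, D; ABD→CF adds F; AF→CDG adds G → {A, B, C, D, F, G}. Minimal: {B}⁺ = {B, C, D}; {A}⁺ = {A} — none reach the full schema.
{B, G}⁺: B→CD adds C, D; CG→AD adds A; ABD→CF adds F → {A, B, C, D, F, G}. Minimal: {G}⁺ = {G}; {B}⁺ = {B, C, D} — none reach the full schema.
Any other superkey contains one of these as a subset, so there are no further candidate keys.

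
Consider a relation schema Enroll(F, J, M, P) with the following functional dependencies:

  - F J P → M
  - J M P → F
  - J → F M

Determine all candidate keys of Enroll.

(J, P)

Attributes J, P never appear on any right-hand side, so every candidate key must contain {J, P}.
{J, P}⁺ = {F, J, M, P}, which is all of the schema, so {J, P} is the only candidate key.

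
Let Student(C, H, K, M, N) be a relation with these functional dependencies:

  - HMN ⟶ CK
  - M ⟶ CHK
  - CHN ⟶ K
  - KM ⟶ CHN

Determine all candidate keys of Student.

(M)

Attribute M never appears on the right-hand side of any dependency, so M must belong to every candidate key.
{M}⁺ = {C, H, K, M, N}, which is all of the schema, so {M} is the only candidate key.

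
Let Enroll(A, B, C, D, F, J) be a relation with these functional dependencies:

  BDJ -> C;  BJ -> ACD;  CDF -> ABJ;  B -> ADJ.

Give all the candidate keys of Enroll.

Attribute F never appears on the right-hand side of any dependency, so F must belong to every candidate key.
{F}⁺ = {F}, which is not all of the schema, so we must add further attributes.
{B, F}⁺: B→ADJ adds A, D, J; BDJ→C adds C → {A, B, C, D, F, J}. Minimal: {F}⁺ = {F}; {B}⁺ = {A, B, C, D, J} — none reach the full schema.
{C, D, F}⁺: CDF→ABJ adds A, B, J → {A, B, C, D, F, J}. Minimal: {D, F}⁺ = {D, F}; {C, F}⁺ = {C, F}; {C, D}⁺ = {C, D} — none reach the full schema.
Any other superkey contains one of these as a subset, so there are no further candidate keys.

{B, F}, {C, D, F}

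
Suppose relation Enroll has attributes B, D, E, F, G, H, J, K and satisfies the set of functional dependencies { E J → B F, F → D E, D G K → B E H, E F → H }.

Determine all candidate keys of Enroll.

Attributes G, J, K never appear on any right-hand side, so every candidate key must contain {G, J, K}.
{G, J, K}⁺ = {G, J, K}, which is not all of the schema, so we must add further attributes.
{D, G, J, K}⁺: DGK→BEH adds B, E, H; EJ→BF adds F → {B, D, E, F, G, H, J, K}. Minimal: {G, J, K}⁺ = {G, J, K}; {D, J, K}⁺ = {D, J, K}; {D, G, K}⁺ = {B, D, E, G, H, K}; … — none reach the full schema.
{E, G, J, K}⁺: EJ→BF adds B, F; F→DE adds D; DGK→BEH adds H → {B, D, E, F, G, H, J, K}. Minimal: {G, J, K}⁺ = {G, J, K}; {E, J, K}⁺ = {B, D, E, F, H, J, K}; {E, G, K}⁺ = {E, G, K}; … — none reach the full schema.
{F, G, J, K}⁺: F→DE adds D, E; DGK→BEH adds B, H → {B, D, E, F, G, H, J, K}. Minimal: {G, J, K}⁺ = {G, J, K}; {F, J, K}⁺ = {B, D, E, F, H, J, K}; {F, G, K}⁺ = {B, D, E, F, G, H, K}; … — none reach the full schema.
Any other superkey contains one of these as a subset, so there are no further candidate keys.

{D, G, J, K}, {E, G, J, K}, {F, G, J, K}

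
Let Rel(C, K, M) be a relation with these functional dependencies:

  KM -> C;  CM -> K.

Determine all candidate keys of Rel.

{C, M}⁺: CM→K adds K → {C, K, M}. Minimal: {M}⁺ = {M}; {C}⁺ = {C} — none reach the full schema.
{K, M}⁺: KM→C adds C → {C, K, M}. Minimal: {M}⁺ = {M}; {K}⁺ = {K} — none reach the full schema.

CM, KM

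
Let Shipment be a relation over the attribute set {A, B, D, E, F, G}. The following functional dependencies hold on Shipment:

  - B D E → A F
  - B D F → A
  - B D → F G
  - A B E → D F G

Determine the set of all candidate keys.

Attributes B, E never appear on any right-hand side, so every candidate key must contain {B, E}.
{B, E}⁺ = {B, E}, which is not all of the schema, so we must add further attributes.
{A, B, E}⁺: ABE→DFG adds D, F, G → {A, B, D, E, F, G}.
{B, D, E}⁺: BDE→AF adds A, F; BD→FG adds G → {A, B, D, E, F, G}.
Any other superkey contains one of these as a subset, so there are no further candidate keys.

{A, B, E}, {B, D, E}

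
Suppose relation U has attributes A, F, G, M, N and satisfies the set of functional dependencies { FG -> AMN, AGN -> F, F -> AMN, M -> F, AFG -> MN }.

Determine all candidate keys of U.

FG, GM, AGN

Attribute G never appears on the right-hand side of any dependency, so G must belong to every candidate key.
{G}⁺ = {G}, which is not all of the schema, so we must add further attributes.
{F, G}⁺: FG→AMN adds A, M, N → {A, F, G, M, N}. Minimal: {G}⁺ = {G}; {F}⁺ = {A, F, M, N} — none reach the full schema.
{G, M}⁺: M→F adds F; FG→AMN adds A, N → {A, F, G, M, N}. Minimal: {M}⁺ = {A, F, M, N}; {G}⁺ = {G} — none reach the full schema.
{A, G, N}⁺: AGN→F adds F; F→AMN adds M → {A, F, G, M, N}. Minimal: {G, N}⁺ = {G, N}; {A, N}⁺ = {A, N}; {A, G}⁺ = {A, G} — none reach the full schema.
Any other superkey contains one of these as a subset, so there are no further candidate keys.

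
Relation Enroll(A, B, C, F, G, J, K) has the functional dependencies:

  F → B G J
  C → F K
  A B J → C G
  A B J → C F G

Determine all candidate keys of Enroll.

{A, C}, {A, F}, {A, B, J}

Attribute A never appears on the right-hand side of any dependency, so A must belong to every candidate key.
{A}⁺ = {A}, which is not all of the schema, so we must add further attributes.
{A, C}⁺: C→FK adds F, K; F→BGJ adds B, G, J → {A, B, C, F, G, J, K}. Minimal: {C}⁺ = {B, C, F, G, J, K}; {A}⁺ = {A} — none reach the full schema.
{A, F}⁺: F→BGJ adds B, G, J; ABJ→CG adds C; C→FK adds K → {A, B, C, F, G, J, K}. Minimal: {F}⁺ = {B, F, G, J}; {A}⁺ = {A} — none reach the full schema.
{A, B, J}⁺: ABJ→CG adds C, G; ABJ→CFG adds F; C→FK adds K → {A, B, C, F, G, J, K}. Minimal: {B, J}⁺ = {B, J}; {A, J}⁺ = {A, J}; {A, B}⁺ = {A, B} — none reach the full schema.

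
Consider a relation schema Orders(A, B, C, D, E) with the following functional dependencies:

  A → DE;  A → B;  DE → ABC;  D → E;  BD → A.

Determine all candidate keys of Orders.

A, D

{A}⁺: A→DE adds D, E; A→B adds B; DE→ABC adds C → {A, B, C, D, E}.
{D}⁺: D→E adds E; DE→ABC adds A, B, C → {A, B, C, D, E}.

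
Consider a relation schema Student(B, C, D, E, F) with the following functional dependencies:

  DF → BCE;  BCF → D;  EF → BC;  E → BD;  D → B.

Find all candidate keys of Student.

Attribute F never appears on the right-hand side of any dependency, so F must belong to every candidate key.
{F}⁺ = {F}, which is not all of the schema, so we must add further attributes.
{D, F}⁺: DF→BCE adds B, C, E → {B, C, D, E, F}. Minimal: {F}⁺ = {F}; {D}⁺ = {B, D} — none reach the full schema.
{E, F}⁺: EF→BC adds B, C; E→BD adds D → {B, C, D, E, F}. Minimal: {F}⁺ = {F}; {E}⁺ = {B, D, E} — none reach the full schema.
{B, C, F}⁺: BCF→D adds D; DF→BCE adds E → {B, C, D, E, F}. Minimal: {C, F}⁺ = {C, F}; {B, F}⁺ = {B, F}; {B, C}⁺ = {B, C} — none reach the full schema.
Any other superkey contains one of these as a subset, so there are no further candidate keys.

{D, F}, {E, F}, {B, C, F}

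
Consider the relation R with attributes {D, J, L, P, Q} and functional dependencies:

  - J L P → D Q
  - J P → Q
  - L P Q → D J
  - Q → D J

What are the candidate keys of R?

Attributes L, P never appear on any right-hand side, so every candidate key must contain {L, P}.
{L, P}⁺ = {L, P}, which is not all of the schema, so we must add further attributes.
{J, L, P}⁺: JLP→DQ adds D, Q → {D, J, L, P, Q}. Minimal: {L, P}⁺ = {L, P}; {J, P}⁺ = {D, J, P, Q}; {J, L}⁺ = {J, L} — none reach the full schema.
{L, P, Q}⁺: LPQ→DJ adds D, J → {D, J, L, P, Q}. Minimal: {P, Q}⁺ = {D, J, P, Q}; {L, Q}⁺ = {D, J, L, Q}; {L, P}⁺ = {L, P} — none reach the full schema.

JLP, LPQ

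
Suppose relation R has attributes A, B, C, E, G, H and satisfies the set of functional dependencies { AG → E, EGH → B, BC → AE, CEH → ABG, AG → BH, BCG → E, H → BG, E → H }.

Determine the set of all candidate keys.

Attribute C never appears on the right-hand side of any dependency, so C must belong to every candidate key.
{C}⁺ = {C}, which is not all of the schema, so we must add further attributes.
{B, C}⁺: BC→AE adds A, E; E→H adds H; CEH→ABG adds G → {A, B, C, E, G, H}. Minimal: {C}⁺ = {C}; {B}⁺ = {B} — none reach the full schema.
{C, E}⁺: E→H adds H; CEH→ABG adds A, B, G → {A, B, C, E, G, H}. Minimal: {E}⁺ = {B, E, G, H}; {C}⁺ = {C} — none reach the full schema.
{C, H}⁺: H→BG adds B, G; BC→AE adds A, E → {A, B, C, E, G, H}. Minimal: {H}⁺ = {B, G, H}; {C}⁺ = {C} — none reach the full schema.
{A, C, G}⁺: AG→E adds E; AG→BH adds B, H → {A, B, C, E, G, H}. Minimal: {C, G}⁺ = {C, G}; {A, G}⁺ = {A, B, E, G, H}; {A, C}⁺ = {A, C} — none reach the full schema.

(B, C), (C, E), (C, H), (A, C, G)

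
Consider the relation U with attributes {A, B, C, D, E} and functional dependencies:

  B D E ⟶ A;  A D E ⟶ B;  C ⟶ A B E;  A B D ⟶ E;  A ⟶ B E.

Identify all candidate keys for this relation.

CD

Attributes C, D never appear on any right-hand side, so every candidate key must contain {C, D}.
{C, D}⁺ = {A, B, C, D, E}, which is all of the schema, so {C, D} is the only candidate key.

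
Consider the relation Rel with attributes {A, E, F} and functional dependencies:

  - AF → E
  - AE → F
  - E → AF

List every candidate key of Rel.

{E}⁺: E→AF adds A, F → {A, E, F}.
{A, F}⁺: AF→E adds E → {A, E, F}. Minimal: {F}⁺ = {F}; {A}⁺ = {A} — none reach the full schema.
Any other superkey contains one of these as a subset, so there are no further candidate keys.

(E); (A, F)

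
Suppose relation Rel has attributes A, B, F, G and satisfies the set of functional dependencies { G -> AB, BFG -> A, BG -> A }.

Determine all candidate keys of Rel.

Attributes F, G never appear on any right-hand side, so every candidate key must contain {F, G}.
{F, G}⁺ = {A, B, F, G}, which is all of the schema, so {F, G} is the only candidate key.

(F, G)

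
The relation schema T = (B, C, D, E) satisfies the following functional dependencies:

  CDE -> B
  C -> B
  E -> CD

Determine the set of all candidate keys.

Attribute E never appears on the right-hand side of any dependency, so E must belong to every candidate key.
{E}⁺ = {B, C, D, E}, which is all of the schema, so {E} is the only candidate key.

{E}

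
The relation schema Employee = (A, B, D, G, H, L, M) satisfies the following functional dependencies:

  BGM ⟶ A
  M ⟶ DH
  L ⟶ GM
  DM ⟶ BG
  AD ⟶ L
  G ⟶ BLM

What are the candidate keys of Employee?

{G}⁺: G→BLM adds B, L, M; BGM→A adds A; M→DH adds D, H → {A, B, D, G, H, L, M}.
{L}⁺: L→GM adds G, M; G→BLM adds B; BGM→A adds A; M→DH adds D, H → {A, B, D, G, H, L, M}.
{M}⁺: M→DH adds D, H; DM→BG adds B, G; G→BLM adds L; BGM→A adds A → {A, B, D, G, H, L, M}.
{A, D}⁺: AD→L adds L; L→GM adds G, M; DM→BG adds B; M→DH adds H → {A, B, D, G, H, L, M}. Minimal: {D}⁺ = {D}; {A}⁺ = {A} — none reach the full schema.
Any other superkey contains one of these as a subset, so there are no further candidate keys.

{G}, {L}, {M}, {A, D}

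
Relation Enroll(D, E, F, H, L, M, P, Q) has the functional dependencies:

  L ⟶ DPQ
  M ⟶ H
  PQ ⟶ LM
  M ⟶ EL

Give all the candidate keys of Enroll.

{F, L}⁺: L→DPQ adds D, P, Q; PQ→LM adds M; M→EL adds E; M→H adds H → {D, E, F, H, L, M, P, Q}. Minimal: {L}⁺ = {D, E, H, L, M, P, Q}; {F}⁺ = {F} — none reach the full schema.
{F, M}⁺: M→H adds H; M→EL adds E, L; L→DPQ adds D, P, Q → {D, E, F, H, L, M, P, Q}. Minimal: {M}⁺ = {D, E, H, L, M, P, Q}; {F}⁺ = {F} — none reach the full schema.
{F, P, Q}⁺: PQ→LM adds L, M; M→EL adds E; L→DPQ adds D; M→H adds H → {D, E, F, H, L, M, P, Q}. Minimal: {P, Q}⁺ = {D, E, H, L, M, P, Q}; {F, Q}⁺ = {F, Q}; {F, P}⁺ = {F, P} — none reach the full schema.

(F, L); (F, M); (F, P, Q)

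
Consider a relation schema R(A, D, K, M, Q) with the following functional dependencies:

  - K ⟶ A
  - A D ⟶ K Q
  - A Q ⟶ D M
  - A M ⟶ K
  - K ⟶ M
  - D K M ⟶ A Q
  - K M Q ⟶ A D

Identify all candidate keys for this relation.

(A, D); (A, Q); (D, K); (K, Q)

{A, D}⁺: AD→KQ adds K, Q; AQ→DM adds M → {A, D, K, M, Q}. Minimal: {D}⁺ = {D}; {A}⁺ = {A} — none reach the full schema.
{A, Q}⁺: AQ→DM adds D, M; AM→K adds K → {A, D, K, M, Q}. Minimal: {Q}⁺ = {Q}; {A}⁺ = {A} — none reach the full schema.
{D, K}⁺: K→A adds A; AD→KQ adds Q; AQ→DM adds M → {A, D, K, M, Q}. Minimal: {K}⁺ = {A, K, M}; {D}⁺ = {D} — none reach the full schema.
{K, Q}⁺: K→A adds A; AQ→DM adds D, M → {A, D, K, M, Q}. Minimal: {Q}⁺ = {Q}; {K}⁺ = {A, K, M} — none reach the full schema.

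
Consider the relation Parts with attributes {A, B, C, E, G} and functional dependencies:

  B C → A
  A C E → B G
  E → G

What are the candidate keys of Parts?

Attributes C, E never appear on any right-hand side, so every candidate key must contain {C, E}.
{C, E}⁺ = {C, E, G}, which is not all of the schema, so we must add further attributes.
{A, C, E}⁺: ACE→BG adds B, G → {A, B, C, E, G}. Minimal: {C, E}⁺ = {C, E, G}; {A, E}⁺ = {A, E, G}; {A, C}⁺ = {A, C} — none reach the full schema.
{B, C, E}⁺: BC→A adds A; ACE→BG adds G → {A, B, C, E, G}. Minimal: {C, E}⁺ = {C, E, G}; {B, E}⁺ = {B, E, G}; {B, C}⁺ = {A, B, C} — none reach the full schema.
Any other superkey contains one of these as a subset, so there are no further candidate keys.

{A, C, E}; {B, C, E}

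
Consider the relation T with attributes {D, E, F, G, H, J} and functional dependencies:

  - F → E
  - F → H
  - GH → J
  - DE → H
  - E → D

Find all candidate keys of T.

Attributes F, G never appear on any right-hand side, so every candidate key must contain {F, G}.
{F, G}⁺ = {D, E, F, G, H, J}, which is all of the schema, so {F, G} is the only candidate key.

(F, G)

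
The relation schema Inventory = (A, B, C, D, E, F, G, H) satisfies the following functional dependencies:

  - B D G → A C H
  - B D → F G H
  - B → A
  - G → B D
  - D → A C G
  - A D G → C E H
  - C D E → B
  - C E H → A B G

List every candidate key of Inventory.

{D}, {G}, {C, E, H}

{D}⁺: D→ACG adds A, C, G; ADG→CEH adds E, H; CDE→B adds B; BD→FGH adds F → {A, B, C, D, E, F, G, H}.
{G}⁺: G→BD adds B, D; D→ACG adds A, C; ADG→CEH adds E, H; BD→FGH adds F → {A, B, C, D, E, F, G, H}.
{C, E, H}⁺: CEH→ABG adds A, B, G; G→BD adds D; BD→FGH adds F → {A, B, C, D, E, F, G, H}.
Any other superkey contains one of these as a subset, so there are no further candidate keys.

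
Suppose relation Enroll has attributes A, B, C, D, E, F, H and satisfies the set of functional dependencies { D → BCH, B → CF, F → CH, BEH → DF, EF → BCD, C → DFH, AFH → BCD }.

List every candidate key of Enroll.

{A, B, E}⁺: B→CF adds C, F; F→CH adds H; BEH→DF adds D → {A, B, C, D, E, F, H}. Minimal: {B, E}⁺ = {B, C, D, E, F, H}; {A, E}⁺ = {A, E}; {A, B}⁺ = {A, B, C, D, F, H} — none reach the full schema.
{A, C, E}⁺: C→DFH adds D, F, H; AFH→BCD adds B → {A, B, C, D, E, F, H}. Minimal: {C, E}⁺ = {B, C, D, E, F, H}; {A, E}⁺ = {A, E}; {A, C}⁺ = {A, B, C, D, F, H} — none reach the full schema.
{A, D, E}⁺: D→BCH adds B, C, H; B→CF adds F → {A, B, C, D, E, F, H}. Minimal: {D, E}⁺ = {B, C, D, E, F, H}; {A, E}⁺ = {A, E}; {A, D}⁺ = {A, B, C, D, F, H} — none reach the full schema.
{A, E, F}⁺: F→CH adds C, H; EF→BCD adds B, D → {A, B, C, D, E, F, H}. Minimal: {E, F}⁺ = {B, C, D, E, F, H}; {A, F}⁺ = {A, B, C, D, F, H}; {A, E}⁺ = {A, E} — none reach the full schema.
Any other superkey contains one of these as a subset, so there are no further candidate keys.

{A, B, E}; {A, C, E}; {A, D, E}; {A, E, F}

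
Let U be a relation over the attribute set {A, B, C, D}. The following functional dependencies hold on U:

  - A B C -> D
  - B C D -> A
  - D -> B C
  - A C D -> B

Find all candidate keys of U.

(D); (A, B, C)

{D}⁺: D→BC adds B, C; BCD→A adds A → {A, B, C, D}.
{A, B, C}⁺: ABC→D adds D → {A, B, C, D}. Minimal: {B, C}⁺ = {B, C}; {A, C}⁺ = {A, C}; {A, B}⁺ = {A, B} — none reach the full schema.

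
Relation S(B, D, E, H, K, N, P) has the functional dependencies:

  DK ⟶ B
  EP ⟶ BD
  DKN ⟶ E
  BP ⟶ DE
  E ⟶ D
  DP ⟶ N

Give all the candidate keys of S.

{B, H, K, P}, {D, H, K, P}, {E, H, K, P}

Attributes H, K, P never appear on any right-hand side, so every candidate key must contain {H, K, P}.
{H, K, P}⁺ = {H, K, P}, which is not all of the schema, so we must add further attributes.
{B, H, K, P}⁺: BP→DE adds D, E; DP→N adds N → {B, D, E, H, K, N, P}. Minimal: {H, K, P}⁺ = {H, K, P}; {B, K, P}⁺ = {B, D, E, K, N, P}; {B, H, P}⁺ = {B, D, E, H, N, P}; … — none reach the full schema.
{D, H, K, P}⁺: DK→B adds B; BP→DE adds E; DP→N adds N → {B, D, E, H, K, N, P}. Minimal: {H, K, P}⁺ = {H, K, P}; {D, K, P}⁺ = {B, D, E, K, N, P}; {D, H, P}⁺ = {D, H, N, P}; … — none reach the full schema.
{E, H, K, P}⁺: EP→BD adds B, D; DP→N adds N → {B, D, E, H, K, N, P}. Minimal: {H, K, P}⁺ = {H, K, P}; {E, K, P}⁺ = {B, D, E, K, N, P}; {E, H, P}⁺ = {B, D, E, H, N, P}; … — none reach the full schema.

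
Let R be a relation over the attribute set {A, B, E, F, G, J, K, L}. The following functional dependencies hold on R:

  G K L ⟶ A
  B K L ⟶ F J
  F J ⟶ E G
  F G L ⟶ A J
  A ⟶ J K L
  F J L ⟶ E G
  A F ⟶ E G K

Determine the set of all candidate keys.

(A, B), (B, K, L), (B, F, G, L), (B, F, J, L)

Attribute B never appears on the right-hand side of any dependency, so B must belong to every candidate key.
{B}⁺ = {B}, which is not all of the schema, so we must add further attributes.
{A, B}⁺: A→JKL adds J, K, L; BKL→FJ adds F; FJ→EG adds E, G → {A, B, E, F, G, J, K, L}. Minimal: {B}⁺ = {B}; {A}⁺ = {A, J, K, L} — none reach the full schema.
{B, K, L}⁺: BKL→FJ adds F, J; FJ→EG adds E, G; FGL→AJ adds A → {A, B, E, F, G, J, K, L}. Minimal: {K, L}⁺ = {K, L}; {B, L}⁺ = {B, L}; {B, K}⁺ = {B, K} — none reach the full schema.
{B, F, G, L}⁺: FGL→AJ adds A, J; A→JKL adds K; FJL→EG adds E → {A, B, E, F, G, J, K, L}. Minimal: {F, G, L}⁺ = {A, E, F, G, J, K, L}; {B, G, L}⁺ = {B, G, L}; {B, F, L}⁺ = {B, F, L}; … — none reach the full schema.
{B, F, J, L}⁺: FJ→EG adds E, G; FGL→AJ adds A; A→JKL adds K → {A, B, E, F, G, J, K, L}. Minimal: {F, J, L}⁺ = {A, E, F, G, J, K, L}; {B, J, L}⁺ = {B, J, L}; {B, F, L}⁺ = {B, F, L}; … — none reach the full schema.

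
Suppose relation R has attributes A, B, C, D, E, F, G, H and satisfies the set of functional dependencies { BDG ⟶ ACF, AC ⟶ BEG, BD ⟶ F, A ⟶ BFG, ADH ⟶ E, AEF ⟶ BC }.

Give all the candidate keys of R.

Attributes D, H never appear on any right-hand side, so every candidate key must contain {D, H}.
{D, H}⁺ = {D, H}, which is not all of the schema, so we must add further attributes.
{A, D, H}⁺: A→BFG adds B, F, G; ADH→E adds E; AEF→BC adds C → {A, B, C, D, E, F, G, H}.
{B, D, G, H}⁺: BDG→ACF adds A, C, F; AC→BEG adds E → {A, B, C, D, E, F, G, H}.
Any other superkey contains one of these as a subset, so there are no further candidate keys.

ADH; BDGH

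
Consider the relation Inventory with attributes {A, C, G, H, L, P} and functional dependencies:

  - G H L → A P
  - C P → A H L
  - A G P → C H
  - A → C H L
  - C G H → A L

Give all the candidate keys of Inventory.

AG, CGH, CGP, GHL

Attribute G never appears on the right-hand side of any dependency, so G must belong to every candidate key.
{G}⁺ = {G}, which is not all of the schema, so we must add further attributes.
{A, G}⁺: A→CHL adds C, H, L; GHL→AP adds P → {A, C, G, H, L, P}. Minimal: {G}⁺ = {G}; {A}⁺ = {A, C, H, L} — none reach the full schema.
{C, G, H}⁺: CGH→AL adds A, L; GHL→AP adds P → {A, C, G, H, L, P}. Minimal: {G, H}⁺ = {G, H}; {C, H}⁺ = {C, H}; {C, G}⁺ = {C, G} — none reach the full schema.
{C, G, P}⁺: CP→AHL adds A, H, L → {A, C, G, H, L, P}. Minimal: {G, P}⁺ = {G, P}; {C, P}⁺ = {A, C, H, L, P}; {C, G}⁺ = {C, G} — none reach the full schema.
{G, H, L}⁺: GHL→AP adds A, P; AGP→CH adds C → {A, C, G, H, L, P}. Minimal: {H, L}⁺ = {H, L}; {G, L}⁺ = {G, L}; {G, H}⁺ = {G, H} — none reach the full schema.
Any other superkey contains one of these as a subset, so there are no further candidate keys.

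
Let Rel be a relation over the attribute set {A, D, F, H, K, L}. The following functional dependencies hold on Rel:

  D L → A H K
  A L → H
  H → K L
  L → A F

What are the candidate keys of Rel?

{D, H}⁺: H→KL adds K, L; L→AF adds A, F → {A, D, F, H, K, L}. Minimal: {H}⁺ = {A, F, H, K, L}; {D}⁺ = {D} — none reach the full schema.
{D, L}⁺: DL→AHK adds A, H, K; L→AF adds F → {A, D, F, H, K, L}. Minimal: {L}⁺ = {A, F, H, K, L}; {D}⁺ = {D} — none reach the full schema.
Any other superkey contains one of these as a subset, so there are no further candidate keys.

{D, H}; {D, L}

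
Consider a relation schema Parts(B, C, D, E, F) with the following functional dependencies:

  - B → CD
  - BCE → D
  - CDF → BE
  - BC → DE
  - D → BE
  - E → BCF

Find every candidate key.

(B), (D), (E)

{B}⁺: B→CD adds C, D; BC→DE adds E; E→BCF adds F → {B, C, D, E, F}.
{D}⁺: D→BE adds B, E; E→BCF adds C, F → {B, C, D, E, F}.
{E}⁺: E→BCF adds B, C, F; B→CD adds D → {B, C, D, E, F}.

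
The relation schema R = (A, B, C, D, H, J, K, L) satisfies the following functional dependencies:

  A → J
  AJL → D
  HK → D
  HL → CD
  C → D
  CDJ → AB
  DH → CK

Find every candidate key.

Attributes H, L never appear on any right-hand side, so every candidate key must contain {H, L}.
{H, L}⁺ = {C, D, H, K, L}, which is not all of the schema, so we must add further attributes.
{A, H, L}⁺: A→J adds J; AJL→D adds D; HL→CD adds C; CDJ→AB adds B; DH→CK adds K → {A, B, C, D, H, J, K, L}.
{H, J, L}⁺: HL→CD adds C, D; CDJ→AB adds A, B; DH→CK adds K → {A, B, C, D, H, J, K, L}.

{A, H, L}, {H, J, L}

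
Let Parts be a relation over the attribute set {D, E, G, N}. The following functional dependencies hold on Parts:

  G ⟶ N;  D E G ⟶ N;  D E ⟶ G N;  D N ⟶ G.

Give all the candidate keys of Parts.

Attributes D, E never appear on any right-hand side, so every candidate key must contain {D, E}.
{D, E}⁺ = {D, E, G, N}, which is all of the schema, so {D, E} is the only candidate key.

DE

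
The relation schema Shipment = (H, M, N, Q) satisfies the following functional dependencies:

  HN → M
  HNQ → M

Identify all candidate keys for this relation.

HNQ

Attributes H, N, Q never appear on any right-hand side, so every candidate key must contain {H, N, Q}.
{H, N, Q}⁺ = {H, M, N, Q}, which is all of the schema, so {H, N, Q} is the only candidate key.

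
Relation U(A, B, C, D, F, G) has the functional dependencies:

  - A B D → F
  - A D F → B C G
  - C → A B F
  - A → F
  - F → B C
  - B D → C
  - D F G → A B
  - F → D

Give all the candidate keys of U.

{A}; {C}; {F}; {B, D}

{A}⁺: A→F adds F; F→BC adds B, C; F→D adds D; ADF→BCG adds G → {A, B, C, D, F, G}.
{C}⁺: C→ABF adds A, B, F; F→D adds D; ADF→BCG adds G → {A, B, C, D, F, G}.
{F}⁺: F→BC adds B, C; F→D adds D; C→ABF adds A; ADF→BCG adds G → {A, B, C, D, F, G}.
{B, D}⁺: BD→C adds C; C→ABF adds A, F; ADF→BCG adds G → {A, B, C, D, F, G}. Minimal: {D}⁺ = {D}; {B}⁺ = {B} — none reach the full schema.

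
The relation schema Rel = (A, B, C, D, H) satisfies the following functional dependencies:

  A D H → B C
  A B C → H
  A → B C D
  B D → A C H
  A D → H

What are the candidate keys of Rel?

{A}, {B, D}

{A}⁺: A→BCD adds B, C, D; BD→ACH adds H → {A, B, C, D, H}.
{B, D}⁺: BD→ACH adds A, C, H → {A, B, C, D, H}. Minimal: {D}⁺ = {D}; {B}⁺ = {B} — none reach the full schema.
Any other superkey contains one of these as a subset, so there are no further candidate keys.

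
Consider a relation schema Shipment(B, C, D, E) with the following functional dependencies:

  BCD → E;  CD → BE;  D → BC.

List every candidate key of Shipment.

(D)

{D}⁺: D→BC adds B, C; BCD→E adds E → {B, C, D, E}.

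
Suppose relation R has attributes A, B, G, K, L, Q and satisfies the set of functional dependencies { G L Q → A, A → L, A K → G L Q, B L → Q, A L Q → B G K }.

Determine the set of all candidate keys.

(A, B), (A, K), (A, Q), (B, G, L), (G, L, Q)

{A, B}⁺: A→L adds L; BL→Q adds Q; ALQ→BGK adds G, K → {A, B, G, K, L, Q}. Minimal: {B}⁺ = {B}; {A}⁺ = {A, L} — none reach the full schema.
{A, K}⁺: A→L adds L; AK→GLQ adds G, Q; ALQ→BGK adds B → {A, B, G, K, L, Q}. Minimal: {K}⁺ = {K}; {A}⁺ = {A, L} — none reach the full schema.
{A, Q}⁺: A→L adds L; ALQ→BGK adds B, G, K → {A, B, G, K, L, Q}. Minimal: {Q}⁺ = {Q}; {A}⁺ = {A, L} — none reach the full schema.
{B, G, L}⁺: BL→Q adds Q; GLQ→A adds A; ALQ→BGK adds K → {A, B, G, K, L, Q}. Minimal: {G, L}⁺ = {G, L}; {B, L}⁺ = {B, L, Q}; {B, G}⁺ = {B, G} — none reach the full schema.
{G, L, Q}⁺: GLQ→A adds A; ALQ→BGK adds B, K → {A, B, G, K, L, Q}. Minimal: {L, Q}⁺ = {L, Q}; {G, Q}⁺ = {G, Q}; {G, L}⁺ = {G, L} — none reach the full schema.
Any other superkey contains one of these as a subset, so there are no further candidate keys.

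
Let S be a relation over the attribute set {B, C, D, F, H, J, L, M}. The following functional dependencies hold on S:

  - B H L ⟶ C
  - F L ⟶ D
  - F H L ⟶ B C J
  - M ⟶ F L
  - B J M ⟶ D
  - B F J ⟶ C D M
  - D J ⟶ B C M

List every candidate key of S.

Attribute H never appears on the right-hand side of any dependency, so H must belong to every candidate key.
{H}⁺ = {H}, which is not all of the schema, so we must add further attributes.
{H, M}⁺: M→FL adds F, L; FL→D adds D; FHL→BCJ adds B, C, J → {B, C, D, F, H, J, L, M}. Minimal: {M}⁺ = {D, F, L, M}; {H}⁺ = {H} — none reach the full schema.
{D, H, J}⁺: DJ→BCM adds B, C, M; M→FL adds F, L → {B, C, D, F, H, J, L, M}. Minimal: {H, J}⁺ = {H, J}; {D, J}⁺ = {B, C, D, F, J, L, M}; {D, H}⁺ = {D, H} — none reach the full schema.
{F, H, L}⁺: FL→D adds D; FHL→BCJ adds B, C, J; BFJ→CDM adds M → {B, C, D, F, H, J, L, M}. Minimal: {H, L}⁺ = {H, L}; {F, L}⁺ = {D, F, L}; {F, H}⁺ = {F, H} — none reach the full schema.
{B, F, H, J}⁺: BFJ→CDM adds C, D, M; M→FL adds L → {B, C, D, F, H, J, L, M}. Minimal: {F, H, J}⁺ = {F, H, J}; {B, H, J}⁺ = {B, H, J}; {B, F, J}⁺ = {B, C, D, F, J, L, M}; … — none reach the full schema.
Any other superkey contains one of these as a subset, so there are no further candidate keys.

HM, DHJ, FHL, BFHJ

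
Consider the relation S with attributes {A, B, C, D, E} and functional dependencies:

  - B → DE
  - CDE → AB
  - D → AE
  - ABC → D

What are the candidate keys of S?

Attribute C never appears on the right-hand side of any dependency, so C must belong to every candidate key.
{C}⁺ = {C}, which is not all of the schema, so we must add further attributes.
{B, C}⁺: B→DE adds D, E; CDE→AB adds A → {A, B, C, D, E}.
{C, D}⁺: D→AE adds A, E; CDE→AB adds B → {A, B, C, D, E}.

{B, C}, {C, D}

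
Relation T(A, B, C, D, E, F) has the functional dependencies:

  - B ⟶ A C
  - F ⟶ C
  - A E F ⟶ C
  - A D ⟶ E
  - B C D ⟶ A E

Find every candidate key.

Attributes B, D, F never appear on any right-hand side, so every candidate key must contain {B, D, F}.
{B, D, F}⁺ = {A, B, C, D, E, F}, which is all of the schema, so {B, D, F} is the only candidate key.

BDF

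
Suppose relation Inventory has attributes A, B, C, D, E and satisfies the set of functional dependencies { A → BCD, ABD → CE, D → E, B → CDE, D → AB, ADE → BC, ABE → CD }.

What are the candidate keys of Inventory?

{A}⁺: A→BCD adds B, C, D; ABD→CE adds E → {A, B, C, D, E}.
{B}⁺: B→CDE adds C, D, E; D→AB adds A → {A, B, C, D, E}.
{D}⁺: D→E adds E; D→AB adds A, B; ADE→BC adds C → {A, B, C, D, E}.

A, B, D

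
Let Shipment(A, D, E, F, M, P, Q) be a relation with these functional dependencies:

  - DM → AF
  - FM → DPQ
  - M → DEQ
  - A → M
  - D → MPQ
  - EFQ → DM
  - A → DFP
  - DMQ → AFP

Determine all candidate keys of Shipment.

{A}; {D}; {M}; {E, F, Q}

{A}⁺: A→M adds M; A→DFP adds D, F, P; FM→DPQ adds Q; M→DEQ adds E → {A, D, E, F, M, P, Q}.
{D}⁺: D→MPQ adds M, P, Q; DMQ→AFP adds A, F; M→DEQ adds E → {A, D, E, F, M, P, Q}.
{M}⁺: M→DEQ adds D, E, Q; D→MPQ adds P; DMQ→AFP adds A, F → {A, D, E, F, M, P, Q}.
{E, F, Q}⁺: EFQ→DM adds D, M; DMQ→AFP adds A, P → {A, D, E, F, M, P, Q}.
Any other superkey contains one of these as a subset, so there are no further candidate keys.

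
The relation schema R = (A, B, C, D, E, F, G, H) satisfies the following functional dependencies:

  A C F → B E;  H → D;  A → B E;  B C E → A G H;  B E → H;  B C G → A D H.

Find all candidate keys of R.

(A, C, F), (B, C, E, F), (B, C, F, G)

Attributes C, F never appear on any right-hand side, so every candidate key must contain {C, F}.
{C, F}⁺ = {C, F}, which is not all of the schema, so we must add further attributes.
{A, C, F}⁺: ACF→BE adds B, E; BCE→AGH adds G, H; BCG→ADH adds D → {A, B, C, D, E, F, G, H}.
{B, C, E, F}⁺: BCE→AGH adds A, G, H; BCG→ADH adds D → {A, B, C, D, E, F, G, H}.
{B, C, F, G}⁺: BCG→ADH adds A, D, H; ACF→BE adds E → {A, B, C, D, E, F, G, H}.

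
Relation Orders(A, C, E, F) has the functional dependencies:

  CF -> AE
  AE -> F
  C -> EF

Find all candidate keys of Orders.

{C}

Attribute C never appears on the right-hand side of any dependency, so C must belong to every candidate key.
{C}⁺ = {A, C, E, F}, which is all of the schema, so {C} is the only candidate key.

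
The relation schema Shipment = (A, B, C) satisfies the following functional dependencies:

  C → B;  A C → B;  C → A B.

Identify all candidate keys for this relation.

C

Attribute C never appears on the right-hand side of any dependency, so C must belong to every candidate key.
{C}⁺ = {A, B, C}, which is all of the schema, so {C} is the only candidate key.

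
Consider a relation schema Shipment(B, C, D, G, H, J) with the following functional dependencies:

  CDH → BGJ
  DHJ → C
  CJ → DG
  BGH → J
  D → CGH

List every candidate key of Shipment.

{D}⁺: D→CGH adds C, G, H; CDH→BGJ adds B, J → {B, C, D, G, H, J}.
{C, J}⁺: CJ→DG adds D, G; D→CGH adds H; CDH→BGJ adds B → {B, C, D, G, H, J}. Minimal: {J}⁺ = {J}; {C}⁺ = {C} — none reach the full schema.
{B, C, G, H}⁺: BGH→J adds J; CJ→DG adds D → {B, C, D, G, H, J}. Minimal: {C, G, H}⁺ = {C, G, H}; {B, G, H}⁺ = {B, G, H, J}; {B, C, H}⁺ = {B, C, H}; … — none reach the full schema.
Any other superkey contains one of these as a subset, so there are no further candidate keys.

{D}, {C, J}, {B, C, G, H}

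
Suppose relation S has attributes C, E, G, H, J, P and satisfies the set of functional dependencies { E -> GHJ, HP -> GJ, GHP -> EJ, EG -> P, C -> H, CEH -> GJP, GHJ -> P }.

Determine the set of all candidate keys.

Attribute C never appears on the right-hand side of any dependency, so C must belong to every candidate key.
{C}⁺ = {C, H}, which is not all of the schema, so we must add further attributes.
{C, E}⁺: E→GHJ adds G, H, J; EG→P adds P → {C, E, G, H, J, P}. Minimal: {E}⁺ = {E, G, H, J, P}; {C}⁺ = {C, H} — none reach the full schema.
{C, P}⁺: C→H adds H; HP→GJ adds G, J; GHP→EJ adds E → {C, E, G, H, J, P}. Minimal: {P}⁺ = {P}; {C}⁺ = {C, H} — none reach the full schema.
{C, G, J}⁺: C→H adds H; GHJ→P adds P; GHP→EJ adds E → {C, E, G, H, J, P}. Minimal: {G, J}⁺ = {G, J}; {C, J}⁺ = {C, H, J}; {C, G}⁺ = {C, G, H} — none reach the full schema.

{C, E}, {C, P}, {C, G, J}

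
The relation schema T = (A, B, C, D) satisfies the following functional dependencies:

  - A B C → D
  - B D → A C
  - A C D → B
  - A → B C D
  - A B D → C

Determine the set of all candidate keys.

{A}⁺: A→BCD adds B, C, D → {A, B, C, D}.
{B, D}⁺: BD→AC adds A, C → {A, B, C, D}. Minimal: {D}⁺ = {D}; {B}⁺ = {B} — none reach the full schema.
Any other superkey contains one of these as a subset, so there are no further candidate keys.

(A), (B, D)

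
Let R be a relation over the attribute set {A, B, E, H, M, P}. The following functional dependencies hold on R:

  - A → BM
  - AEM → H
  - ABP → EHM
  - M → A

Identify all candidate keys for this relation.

{A, P}, {M, P}

Attribute P never appears on the right-hand side of any dependency, so P must belong to every candidate key.
{P}⁺ = {P}, which is not all of the schema, so we must add further attributes.
{A, P}⁺: A→BM adds B, M; ABP→EHM adds E, H → {A, B, E, H, M, P}. Minimal: {P}⁺ = {P}; {A}⁺ = {A, B, M} — none reach the full schema.
{M, P}⁺: M→A adds A; A→BM adds B; ABP→EHM adds E, H → {A, B, E, H, M, P}. Minimal: {P}⁺ = {P}; {M}⁺ = {A, B, M} — none reach the full schema.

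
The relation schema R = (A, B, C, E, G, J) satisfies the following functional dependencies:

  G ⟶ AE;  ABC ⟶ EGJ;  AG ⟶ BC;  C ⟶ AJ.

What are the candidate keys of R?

{G}⁺: G→AE adds A, E; AG→BC adds B, C; C→AJ adds J → {A, B, C, E, G, J}.
{B, C}⁺: C→AJ adds A, J; ABC→EGJ adds E, G → {A, B, C, E, G, J}. Minimal: {C}⁺ = {A, C, J}; {B}⁺ = {B} — none reach the full schema.

(G), (B, C)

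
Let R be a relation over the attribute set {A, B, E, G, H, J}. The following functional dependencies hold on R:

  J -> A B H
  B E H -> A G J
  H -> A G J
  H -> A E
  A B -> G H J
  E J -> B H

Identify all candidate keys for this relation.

{H}, {J}, {A, B}

{H}⁺: H→AGJ adds A, G, J; H→AE adds E; EJ→BH adds B → {A, B, E, G, H, J}.
{J}⁺: J→ABH adds A, B, H; H→AGJ adds G; H→AE adds E → {A, B, E, G, H, J}.
{A, B}⁺: AB→GHJ adds G, H, J; H→AE adds E → {A, B, E, G, H, J}. Minimal: {B}⁺ = {B}; {A}⁺ = {A} — none reach the full schema.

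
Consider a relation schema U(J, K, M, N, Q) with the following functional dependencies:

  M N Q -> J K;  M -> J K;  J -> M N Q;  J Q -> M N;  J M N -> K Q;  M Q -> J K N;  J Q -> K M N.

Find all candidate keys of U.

{J}; {M}

{J}⁺: J→MNQ adds M, N, Q; JMN→KQ adds K → {J, K, M, N, Q}.
{M}⁺: M→JK adds J, K; J→MNQ adds N, Q → {J, K, M, N, Q}.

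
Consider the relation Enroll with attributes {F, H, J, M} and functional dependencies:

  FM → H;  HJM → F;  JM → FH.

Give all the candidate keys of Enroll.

JM

{J, M}⁺: JM→FH adds F, H → {F, H, J, M}.
No other minimal superkey exists.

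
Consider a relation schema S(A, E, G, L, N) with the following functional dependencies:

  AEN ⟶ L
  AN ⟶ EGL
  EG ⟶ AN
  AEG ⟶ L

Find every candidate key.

{A, N}, {E, G}

{A, N}⁺: AN→EGL adds E, G, L → {A, E, G, L, N}. Minimal: {N}⁺ = {N}; {A}⁺ = {A} — none reach the full schema.
{E, G}⁺: EG→AN adds A, N; AEG→L adds L → {A, E, G, L, N}. Minimal: {G}⁺ = {G}; {E}⁺ = {E} — none reach the full schema.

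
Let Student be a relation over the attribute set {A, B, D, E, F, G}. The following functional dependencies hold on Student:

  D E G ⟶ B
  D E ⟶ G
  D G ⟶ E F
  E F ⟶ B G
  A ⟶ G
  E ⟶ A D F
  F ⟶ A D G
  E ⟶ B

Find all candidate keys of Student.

{E}⁺: E→ADF adds A, D, F; F→ADG adds G; E→B adds B → {A, B, D, E, F, G}.
{F}⁺: F→ADG adds A, D, G; DG→EF adds E; EF→BG adds B → {A, B, D, E, F, G}.
{A, D}⁺: A→G adds G; DG→EF adds E, F; EF→BG adds B → {A, B, D, E, F, G}.
{D, G}⁺: DG→EF adds E, F; EF→BG adds B; E→ADF adds A → {A, B, D, E, F, G}.

{E}, {F}, {A, D}, {D, G}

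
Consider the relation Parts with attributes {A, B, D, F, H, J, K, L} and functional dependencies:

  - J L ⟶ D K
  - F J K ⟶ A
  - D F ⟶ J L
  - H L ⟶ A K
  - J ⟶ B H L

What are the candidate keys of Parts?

Attribute F never appears on the right-hand side of any dependency, so F must belong to every candidate key.
{F}⁺ = {F}, which is not all of the schema, so we must add further attributes.
{D, F}⁺: DF→JL adds J, L; J→BHL adds B, H; JL→DK adds K; FJK→A adds A → {A, B, D, F, H, J, K, L}. Minimal: {F}⁺ = {F}; {D}⁺ = {D} — none reach the full schema.
{F, J}⁺: J→BHL adds B, H, L; JL→DK adds D, K; FJK→A adds A → {A, B, D, F, H, J, K, L}. Minimal: {J}⁺ = {A, B, D, H, J, K, L}; {F}⁺ = {F} — none reach the full schema.
Any other superkey contains one of these as a subset, so there are no further candidate keys.

{D, F}, {F, J}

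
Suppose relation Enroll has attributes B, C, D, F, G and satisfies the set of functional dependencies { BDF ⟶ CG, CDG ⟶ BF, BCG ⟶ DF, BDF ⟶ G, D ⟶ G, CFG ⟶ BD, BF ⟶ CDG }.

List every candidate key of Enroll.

{B, F}⁺: BF→CDG adds C, D, G → {B, C, D, F, G}. Minimal: {F}⁺ = {F}; {B}⁺ = {B} — none reach the full schema.
{C, D}⁺: D→G adds G; CDG→BF adds B, F → {B, C, D, F, G}. Minimal: {D}⁺ = {D, G}; {C}⁺ = {C} — none reach the full schema.
{B, C, G}⁺: BCG→DF adds D, F → {B, C, D, F, G}. Minimal: {C, G}⁺ = {C, G}; {B, G}⁺ = {B, G}; {B, C}⁺ = {B, C} — none reach the full schema.
{C, F, G}⁺: CFG→BD adds B, D → {B, C, D, F, G}. Minimal: {F, G}⁺ = {F, G}; {C, G}⁺ = {C, G}; {C, F}⁺ = {C, F} — none reach the full schema.

{B, F}, {C, D}, {B, C, G}, {C, F, G}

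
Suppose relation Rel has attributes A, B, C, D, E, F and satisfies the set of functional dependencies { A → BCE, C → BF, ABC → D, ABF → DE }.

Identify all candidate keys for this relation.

Attribute A never appears on the right-hand side of any dependency, so A must belong to every candidate key.
{A}⁺ = {A, B, C, D, E, F}, which is all of the schema, so {A} is the only candidate key.

{A}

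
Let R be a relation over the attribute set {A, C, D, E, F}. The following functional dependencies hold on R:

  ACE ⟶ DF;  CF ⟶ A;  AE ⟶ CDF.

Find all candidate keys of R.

{A, E}⁺: AE→CDF adds C, D, F → {A, C, D, E, F}. Minimal: {E}⁺ = {E}; {A}⁺ = {A} — none reach the full schema.
{C, E, F}⁺: CF→A adds A; AE→CDF adds D → {A, C, D, E, F}. Minimal: {E, F}⁺ = {E, F}; {C, F}⁺ = {A, C, F}; {C, E}⁺ = {C, E} — none reach the full schema.

(A, E); (C, E, F)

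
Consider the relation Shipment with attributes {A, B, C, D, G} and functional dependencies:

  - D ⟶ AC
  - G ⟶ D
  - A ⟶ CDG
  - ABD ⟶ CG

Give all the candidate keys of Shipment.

Attribute B never appears on the right-hand side of any dependency, so B must belong to every candidate key.
{B}⁺ = {B}, which is not all of the schema, so we must add further attributes.
{A, B}⁺: A→CDG adds C, D, G → {A, B, C, D, G}.
{B, D}⁺: D→AC adds A, C; A→CDG adds G → {A, B, C, D, G}.
{B, G}⁺: G→D adds D; D→AC adds A, C → {A, B, C, D, G}.

{A, B}; {B, D}; {B, G}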